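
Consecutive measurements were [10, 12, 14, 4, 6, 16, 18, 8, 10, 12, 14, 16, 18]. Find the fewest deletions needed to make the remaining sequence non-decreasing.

5

Fewest deletions = n − (longest non-decreasing subsequence).
Patience tails:
10 → extends → [10]
12 → extends → [10, 12]
14 → extends → [10, 12, 14]
4 → replaces 10 → [4, 12, 14]
6 → replaces 12 → [4, 6, 14]
16 → extends → [4, 6, 14, 16]
18 → extends → [4, 6, 14, 16, 18]
8 → replaces 14 → [4, 6, 8, 16, 18]
10 → replaces 16 → [4, 6, 8, 10, 18]
12 → replaces 18 → [4, 6, 8, 10, 12]
14 → extends → [4, 6, 8, 10, 12, 14]
16 → extends → [4, 6, 8, 10, 12, 14, 16]
18 → extends → [4, 6, 8, 10, 12, 14, 16, 18]
Longest non-decreasing subsequence has length 8, so deletions = 13 − 8 = 5.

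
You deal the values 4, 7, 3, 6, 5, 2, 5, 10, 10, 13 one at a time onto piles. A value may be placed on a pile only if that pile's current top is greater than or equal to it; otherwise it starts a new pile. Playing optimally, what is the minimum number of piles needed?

Place each on the leftmost legal pile:
4 → new pile 1 (tops now [4])
7 → new pile 2 (tops now [4, 7])
3 → pile 1 (tops now [3, 7])
6 → pile 2 (tops now [3, 6])
5 → pile 2 (tops now [3, 5])
2 → pile 1 (tops now [2, 5])
5 → pile 2 (tops now [2, 5])
10 → new pile 3 (tops now [2, 5, 10])
10 → pile 3 (tops now [2, 5, 10])
13 → new pile 4 (tops now [2, 5, 10, 13])
Four piles.

4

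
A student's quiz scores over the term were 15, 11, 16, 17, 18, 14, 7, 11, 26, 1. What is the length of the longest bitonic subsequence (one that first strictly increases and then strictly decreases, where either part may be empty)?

inc[i] = longest strictly increasing subsequence ending at i; dec[i] = longest strictly decreasing subsequence starting at i:
i:      1  2  3  4  5  6  7  8  9 10
a[i]:  15 11 16 17 18 14  7 11 26  1
inc:    1  1  2  3  4  2  1  2  5  1
dec:    4  3  4  4  4  3  2  2  2  1
Best peak at i=5 (value 18): inc=4, dec=4, length 4+4−1 = 7.

7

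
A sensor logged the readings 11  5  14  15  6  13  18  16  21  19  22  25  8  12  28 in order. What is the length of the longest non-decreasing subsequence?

Let dp[i] be the length of the longest such subsequence ending at index i:
i:      1  2  3  4  5  6  7  8  9 10 11 12 13 14 15
a[i]:  11  5 14 15  6 13 18 16 21 19 22 25  8 12 28
dp:     1  1  2  3  2  3  4  4  5  5  6  7  3  4  8
Maximum dp value is 8.

8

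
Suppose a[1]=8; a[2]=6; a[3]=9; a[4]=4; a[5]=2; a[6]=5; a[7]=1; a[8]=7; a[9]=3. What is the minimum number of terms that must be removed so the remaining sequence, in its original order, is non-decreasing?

Fewest deletions = n − (longest non-decreasing subsequence).
i:     1 2 3 4 5 6 7 8 9
a[i]:  8 6 9 4 2 5 1 7 3
dp:    1 1 2 1 1 2 1 3 2
max dp = 3, so deletions = 9 − 3 = 6.

6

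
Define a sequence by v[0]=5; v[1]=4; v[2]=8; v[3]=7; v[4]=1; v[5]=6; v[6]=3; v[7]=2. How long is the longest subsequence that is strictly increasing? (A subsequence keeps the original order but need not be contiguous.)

Let dp[i] be the length of the longest such subsequence ending at index i:
i:     0 1 2 3 4 5 6 7
v[i]:  5 4 8 7 1 6 3 2
dp:    1 1 2 2 1 2 2 2
Maximum dp value is 2.

2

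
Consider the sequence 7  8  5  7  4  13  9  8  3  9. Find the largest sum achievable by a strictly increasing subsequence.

Let S[i] be the best sum of a strictly increasing subsequence ending at i:
i:      1  2  3  4  5  6  7  8  9 10
a[i]:   7  8  5  7  4 13  9  8  3  9
S:      7 15  5 12  4 28 24 20  3 29
Maximum is 29 (e.g. 5 + 7 + 8 + 9).

29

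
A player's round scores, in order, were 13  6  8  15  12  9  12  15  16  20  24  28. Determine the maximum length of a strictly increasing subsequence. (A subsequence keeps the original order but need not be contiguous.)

9

Track the smallest tail for each achievable length (strict):
13 → extends → [13]
6 → replaces 13 → [6]
8 → extends → [6, 8]
15 → extends → [6, 8, 15]
12 → replaces 15 → [6, 8, 12]
9 → replaces 12 → [6, 8, 9]
12 → extends → [6, 8, 9, 12]
15 → extends → [6, 8, 9, 12, 15]
16 → extends → [6, 8, 9, 12, 15, 16]
20 → extends → [6, 8, 9, 12, 15, 16, 20]
24 → extends → [6, 8, 9, 12, 15, 16, 20, 24]
28 → extends → [6, 8, 9, 12, 15, 16, 20, 24, 28]
Nine tails, so the longest strictly increasing subsequence has length 9 (e.g. 6, 8, 9, 12, 15, 16, 20, 24, 28).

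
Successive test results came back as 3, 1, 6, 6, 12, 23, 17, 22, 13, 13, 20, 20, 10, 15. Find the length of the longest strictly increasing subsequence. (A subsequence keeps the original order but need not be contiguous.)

5

Track the smallest tail for each achievable length (strict):
3 → extends → [3]
1 → replaces 3 → [1]
6 → extends → [1, 6]
6 → already a tail → [1, 6]
12 → extends → [1, 6, 12]
23 → extends → [1, 6, 12, 23]
17 → replaces 23 → [1, 6, 12, 17]
22 → extends → [1, 6, 12, 17, 22]
13 → replaces 17 → [1, 6, 12, 13, 22]
13 → already a tail → [1, 6, 12, 13, 22]
20 → replaces 22 → [1, 6, 12, 13, 20]
20 → already a tail → [1, 6, 12, 13, 20]
10 → replaces 12 → [1, 6, 10, 13, 20]
15 → replaces 20 → [1, 6, 10, 13, 15]
Five tails, so the longest strictly increasing subsequence has length 5 (e.g. 3, 6, 12, 17, 22).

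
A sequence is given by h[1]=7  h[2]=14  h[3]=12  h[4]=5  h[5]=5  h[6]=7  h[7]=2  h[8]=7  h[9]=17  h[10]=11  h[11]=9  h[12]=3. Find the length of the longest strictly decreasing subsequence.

5

Negate each value so 'decreasing' becomes 'increasing', then run patience tails on the negated sequence:
-7 → extends → [-7]
-14 → replaces -7 → [-14]
-12 → extends → [-14, -12]
-5 → extends → [-14, -12, -5]
-5 → already a tail → [-14, -12, -5]
-7 → replaces -5 → [-14, -12, -7]
-2 → extends → [-14, -12, -7, -2]
-7 → already a tail → [-14, -12, -7, -2]
-17 → replaces -14 → [-17, -12, -7, -2]
-11 → replaces -7 → [-17, -12, -11, -2]
-9 → replaces -2 → [-17, -12, -11, -9]
-3 → extends → [-17, -12, -11, -9, -3]
Five tails, so the longest strictly decreasing subsequence of the original has length 5.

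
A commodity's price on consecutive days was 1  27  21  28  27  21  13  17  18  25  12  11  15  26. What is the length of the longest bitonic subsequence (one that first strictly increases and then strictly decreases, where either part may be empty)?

8

inc[i] = longest strictly increasing subsequence ending at i; dec[i] = longest strictly decreasing subsequence starting at i:
i:      1  2  3  4  5  6  7  8  9 10 11 12 13 14
a[i]:   1 27 21 28 27 21 13 17 18 25 12 11 15 26
inc:    1  2  2  3  3  2  2  3  4  5  2  2  3  6
dec:    1  5  4  6  5  4  3  3  3  3  2  1  1  1
Best peak at i=4 (value 28): inc=3, dec=6, length 3+6−1 = 8.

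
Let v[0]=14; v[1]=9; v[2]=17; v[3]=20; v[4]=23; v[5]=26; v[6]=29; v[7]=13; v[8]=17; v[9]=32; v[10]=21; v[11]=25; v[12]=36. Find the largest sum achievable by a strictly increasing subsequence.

197

Let S[i] be the best sum of a strictly increasing subsequence ending at i:
i:       0   1   2   3   4   5   6   7   8   9  10  11  12
v[i]:   14   9  17  20  23  26  29  13  17  32  21  25  36
S:      14   9  31  51  74 100 129  22  39 161  72  99 197
Maximum is 197 (e.g. 14 + 17 + 20 + 23 + 26 + 29 + 32 + 36).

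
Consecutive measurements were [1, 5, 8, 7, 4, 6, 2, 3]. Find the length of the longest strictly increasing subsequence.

Let dp[i] be the length of the longest such subsequence ending at index i:
i:     1 2 3 4 5 6 7 8
a[i]:  1 5 8 7 4 6 2 3
dp:    1 2 3 3 2 3 2 3
Maximum dp value is 3.

3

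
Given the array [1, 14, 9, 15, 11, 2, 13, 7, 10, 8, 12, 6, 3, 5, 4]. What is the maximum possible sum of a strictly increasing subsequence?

34

Let S[i] be the best sum of a strictly increasing subsequence ending at i:
i:      1  2  3  4  5  6  7  8  9 10 11 12 13 14 15
a[i]:   1 14  9 15 11  2 13  7 10  8 12  6  3  5  4
S:      1 15 10 30 21  3 34 10 20 18 33  9  6 11 10
Maximum is 34 (e.g. 1 + 9 + 11 + 13).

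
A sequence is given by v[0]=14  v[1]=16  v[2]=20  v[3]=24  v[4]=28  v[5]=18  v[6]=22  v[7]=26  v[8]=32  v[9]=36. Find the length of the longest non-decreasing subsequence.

Let dp[i] be the length of the longest such subsequence ending at index i:
i:      0  1  2  3  4  5  6  7  8  9
v[i]:  14 16 20 24 28 18 22 26 32 36
dp:     1  2  3  4  5  3  4  5  6  7
Maximum dp value is 7.

7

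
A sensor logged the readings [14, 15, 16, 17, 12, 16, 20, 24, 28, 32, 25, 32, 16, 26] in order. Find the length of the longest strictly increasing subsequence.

8

Let dp[i] be the length of the longest such subsequence ending at index i:
i:      1  2  3  4  5  6  7  8  9 10 11 12 13 14
a[i]:  14 15 16 17 12 16 20 24 28 32 25 32 16 26
dp:     1  2  3  4  1  3  5  6  7  8  7  8  3  8
Maximum dp value is 8.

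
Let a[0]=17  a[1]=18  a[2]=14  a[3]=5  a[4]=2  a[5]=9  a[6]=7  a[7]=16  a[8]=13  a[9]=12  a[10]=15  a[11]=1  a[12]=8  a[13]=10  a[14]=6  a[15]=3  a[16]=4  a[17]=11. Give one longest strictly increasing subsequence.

5, 7, 8, 10, 11

Patience tails give the LIS length; then backtrack through the dp parents:
17 → extends → [17]
18 → extends → [17, 18]
14 → replaces 17 → [14, 18]
5 → replaces 14 → [5, 18]
2 → replaces 5 → [2, 18]
9 → replaces 18 → [2, 9]
7 → replaces 9 → [2, 7]
16 → extends → [2, 7, 16]
13 → replaces 16 → [2, 7, 13]
12 → replaces 13 → [2, 7, 12]
15 → extends → [2, 7, 12, 15]
1 → replaces 2 → [1, 7, 12, 15]
8 → replaces 12 → [1, 7, 8, 15]
10 → replaces 15 → [1, 7, 8, 10]
6 → replaces 7 → [1, 6, 8, 10]
3 → replaces 6 → [1, 3, 8, 10]
4 → replaces 8 → [1, 3, 4, 10]
11 → extends → [1, 3, 4, 10, 11]
Length 5; one witness is 5, 7, 8, 10, 11.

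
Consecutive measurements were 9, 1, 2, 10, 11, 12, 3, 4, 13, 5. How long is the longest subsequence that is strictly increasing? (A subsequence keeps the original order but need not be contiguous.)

Track the smallest tail for each achievable length (strict):
9 → extends → [9]
1 → replaces 9 → [1]
2 → extends → [1, 2]
10 → extends → [1, 2, 10]
11 → extends → [1, 2, 10, 11]
12 → extends → [1, 2, 10, 11, 12]
3 → replaces 10 → [1, 2, 3, 11, 12]
4 → replaces 11 → [1, 2, 3, 4, 12]
13 → extends → [1, 2, 3, 4, 12, 13]
5 → replaces 12 → [1, 2, 3, 4, 5, 13]
Six tails, so the longest strictly increasing subsequence has length 6 (e.g. 1, 2, 10, 11, 12, 13).

6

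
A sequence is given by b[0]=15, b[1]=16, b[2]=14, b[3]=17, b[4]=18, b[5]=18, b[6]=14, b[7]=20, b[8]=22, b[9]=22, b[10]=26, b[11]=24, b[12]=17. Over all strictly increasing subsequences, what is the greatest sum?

Let S[i] be the best sum of a strictly increasing subsequence ending at i:
i:       0   1   2   3   4   5   6   7   8   9  10  11  12
b[i]:   15  16  14  17  18  18  14  20  22  22  26  24  17
S:      15  31  14  48  66  66  14  86 108 108 134 132  48
Maximum is 134 (e.g. 15 + 16 + 17 + 18 + 20 + 22 + 26).

134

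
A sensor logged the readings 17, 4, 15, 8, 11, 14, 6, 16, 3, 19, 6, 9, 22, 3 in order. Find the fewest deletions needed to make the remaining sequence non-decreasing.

Fewest deletions = n − (longest non-decreasing subsequence).
i:      1  2  3  4  5  6  7  8  9 10 11 12 13 14
a[i]:  17  4 15  8 11 14  6 16  3 19  6  9 22  3
dp:     1  1  2  2  3  4  2  5  1  6  3  4  7  2
max dp = 7, so deletions = 14 − 7 = 7.

7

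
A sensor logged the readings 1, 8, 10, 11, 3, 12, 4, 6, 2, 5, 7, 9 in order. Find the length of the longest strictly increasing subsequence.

6

Track the smallest tail for each achievable length (strict):
1 → extends → [1]
8 → extends → [1, 8]
10 → extends → [1, 8, 10]
11 → extends → [1, 8, 10, 11]
3 → replaces 8 → [1, 3, 10, 11]
12 → extends → [1, 3, 10, 11, 12]
4 → replaces 10 → [1, 3, 4, 11, 12]
6 → replaces 11 → [1, 3, 4, 6, 12]
2 → replaces 3 → [1, 2, 4, 6, 12]
5 → replaces 6 → [1, 2, 4, 5, 12]
7 → replaces 12 → [1, 2, 4, 5, 7]
9 → extends → [1, 2, 4, 5, 7, 9]
Six tails, so the longest strictly increasing subsequence has length 6 (e.g. 1, 3, 4, 6, 7, 9).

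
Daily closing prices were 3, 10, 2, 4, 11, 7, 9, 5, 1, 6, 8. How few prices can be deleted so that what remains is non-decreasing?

6

Fewest deletions = n − (longest non-decreasing subsequence).
Patience tails:
3 → extends → [3]
10 → extends → [3, 10]
2 → replaces 3 → [2, 10]
4 → replaces 10 → [2, 4]
11 → extends → [2, 4, 11]
7 → replaces 11 → [2, 4, 7]
9 → extends → [2, 4, 7, 9]
5 → replaces 7 → [2, 4, 5, 9]
1 → replaces 2 → [1, 4, 5, 9]
6 → replaces 9 → [1, 4, 5, 6]
8 → extends → [1, 4, 5, 6, 8]
Longest non-decreasing subsequence has length 5, so deletions = 11 − 5 = 6.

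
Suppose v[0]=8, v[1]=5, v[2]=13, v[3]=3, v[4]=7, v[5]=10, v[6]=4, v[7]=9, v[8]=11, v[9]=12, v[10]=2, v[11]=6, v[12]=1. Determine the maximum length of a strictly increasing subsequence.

5

Track the smallest tail for each achievable length (strict):
8 → extends → [8]
5 → replaces 8 → [5]
13 → extends → [5, 13]
3 → replaces 5 → [3, 13]
7 → replaces 13 → [3, 7]
10 → extends → [3, 7, 10]
4 → replaces 7 → [3, 4, 10]
9 → replaces 10 → [3, 4, 9]
11 → extends → [3, 4, 9, 11]
12 → extends → [3, 4, 9, 11, 12]
2 → replaces 3 → [2, 4, 9, 11, 12]
6 → replaces 9 → [2, 4, 6, 11, 12]
1 → replaces 2 → [1, 4, 6, 11, 12]
Five tails, so the longest strictly increasing subsequence has length 5 (e.g. 5, 7, 10, 11, 12).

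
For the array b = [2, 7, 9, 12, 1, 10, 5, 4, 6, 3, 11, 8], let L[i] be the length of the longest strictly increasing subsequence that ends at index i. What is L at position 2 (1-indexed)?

2

dp[i] = 1 + max{dp[j] : j<i, b[j]<b[i]} (or 1 if no such j):
i:      1  2  3  4  5  6  7  8  9 10 11 12
b[i]:   2  7  9 12  1 10  5  4  6  3 11  8
dp:     1  2  3  4  1  4  2  2  3  2  5  4
At index 2 the value is 2.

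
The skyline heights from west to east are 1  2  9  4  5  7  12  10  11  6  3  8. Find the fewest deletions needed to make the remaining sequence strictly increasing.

Fewest deletions = n − (longest strictly increasing subsequence).
Patience tails:
1 → extends → [1]
2 → extends → [1, 2]
9 → extends → [1, 2, 9]
4 → replaces 9 → [1, 2, 4]
5 → extends → [1, 2, 4, 5]
7 → extends → [1, 2, 4, 5, 7]
12 → extends → [1, 2, 4, 5, 7, 12]
10 → replaces 12 → [1, 2, 4, 5, 7, 10]
11 → extends → [1, 2, 4, 5, 7, 10, 11]
6 → replaces 7 → [1, 2, 4, 5, 6, 10, 11]
3 → replaces 4 → [1, 2, 3, 5, 6, 10, 11]
8 → replaces 10 → [1, 2, 3, 5, 6, 8, 11]
Longest strictly increasing subsequence has length 7, so deletions = 12 − 7 = 5.

5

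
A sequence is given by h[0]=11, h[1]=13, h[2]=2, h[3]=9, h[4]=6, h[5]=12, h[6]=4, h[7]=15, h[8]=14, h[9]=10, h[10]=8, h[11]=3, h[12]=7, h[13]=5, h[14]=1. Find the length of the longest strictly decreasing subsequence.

7

Let dp[i] be the longest strictly decreasing subsequence ending at i:
i:      0  1  2  3  4  5  6  7  8  9 10 11 12 13 14
h[i]:  11 13  2  9  6 12  4 15 14 10  8  3  7  5  1
dp:     1  1  2  2  3  2  4  1  2  3  4  5  5  6  7
Maximum is 7.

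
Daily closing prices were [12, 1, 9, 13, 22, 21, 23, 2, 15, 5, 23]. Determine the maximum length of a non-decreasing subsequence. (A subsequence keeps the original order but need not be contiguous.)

6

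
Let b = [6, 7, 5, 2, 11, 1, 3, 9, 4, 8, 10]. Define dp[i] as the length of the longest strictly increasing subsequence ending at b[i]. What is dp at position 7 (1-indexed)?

2

dp[i] = 1 + max{dp[j] : j<i, b[j]<b[i]} (or 1 if no such j):
i:      1  2  3  4  5  6  7  8  9 10 11
b[i]:   6  7  5  2 11  1  3  9  4  8 10
dp:     1  2  1  1  3  1  2  3  3  4  5
At index 7 the value is 2.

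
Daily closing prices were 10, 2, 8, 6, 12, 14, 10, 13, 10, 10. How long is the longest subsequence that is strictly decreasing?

3

Negate each value so 'decreasing' becomes 'increasing', then run patience tails on the negated sequence:
-10 → extends → [-10]
-2 → extends → [-10, -2]
-8 → replaces -2 → [-10, -8]
-6 → extends → [-10, -8, -6]
-12 → replaces -10 → [-12, -8, -6]
-14 → replaces -12 → [-14, -8, -6]
-10 → replaces -8 → [-14, -10, -6]
-13 → replaces -10 → [-14, -13, -6]
-10 → replaces -6 → [-14, -13, -10]
-10 → already a tail → [-14, -13, -10]
Three tails, so the longest strictly decreasing subsequence of the original has length 3.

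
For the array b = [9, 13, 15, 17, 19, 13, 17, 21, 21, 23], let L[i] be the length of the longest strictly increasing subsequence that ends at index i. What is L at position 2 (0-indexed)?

3

dp[i] = 1 + max{dp[j] : j<i, b[j]<b[i]} (or 1 if no such j):
i:      0  1  2  3  4  5  6  7  8  9
b[i]:   9 13 15 17 19 13 17 21 21 23
dp:     1  2  3  4  5  2  4  6  6  7
At index 2 the value is 3.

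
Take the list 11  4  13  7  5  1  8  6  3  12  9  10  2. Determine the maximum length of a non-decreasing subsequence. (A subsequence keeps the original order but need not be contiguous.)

Let dp[i] be the length of the longest such subsequence ending at index i:
i:      1  2  3  4  5  6  7  8  9 10 11 12 13
a[i]:  11  4 13  7  5  1  8  6  3 12  9 10  2
dp:     1  1  2  2  2  1  3  3  2  4  4  5  2
Maximum dp value is 5.

5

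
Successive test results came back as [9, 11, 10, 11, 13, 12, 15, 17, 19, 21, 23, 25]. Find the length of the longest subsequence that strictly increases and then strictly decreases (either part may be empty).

10

inc[i] = longest strictly increasing subsequence ending at i; dec[i] = longest strictly decreasing subsequence starting at i:
i:      1  2  3  4  5  6  7  8  9 10 11 12
a[i]:   9 11 10 11 13 12 15 17 19 21 23 25
inc:    1  2  2  3  4  4  5  6  7  8  9 10
dec:    1  2  1  1  2  1  1  1  1  1  1  1
Best peak at i=12 (value 25): inc=10, dec=1, length 10+1−1 = 10.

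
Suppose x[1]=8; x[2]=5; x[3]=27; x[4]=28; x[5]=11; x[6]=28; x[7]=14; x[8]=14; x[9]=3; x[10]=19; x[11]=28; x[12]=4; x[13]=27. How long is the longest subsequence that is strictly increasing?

Track the smallest tail for each achievable length (strict):
8 → extends → [8]
5 → replaces 8 → [5]
27 → extends → [5, 27]
28 → extends → [5, 27, 28]
11 → replaces 27 → [5, 11, 28]
28 → already a tail → [5, 11, 28]
14 → replaces 28 → [5, 11, 14]
14 → already a tail → [5, 11, 14]
3 → replaces 5 → [3, 11, 14]
19 → extends → [3, 11, 14, 19]
28 → extends → [3, 11, 14, 19, 28]
4 → replaces 11 → [3, 4, 14, 19, 28]
27 → replaces 28 → [3, 4, 14, 19, 27]
Five tails, so the longest strictly increasing subsequence has length 5 (e.g. 8, 11, 14, 19, 28).

5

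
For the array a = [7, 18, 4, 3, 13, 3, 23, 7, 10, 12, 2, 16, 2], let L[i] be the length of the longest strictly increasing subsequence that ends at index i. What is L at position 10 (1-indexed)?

4

dp[i] = 1 + max{dp[j] : j<i, a[j]<a[i]} (or 1 if no such j):
i:      1  2  3  4  5  6  7  8  9 10 11 12 13
a[i]:   7 18  4  3 13  3 23  7 10 12  2 16  2
dp:     1  2  1  1  2  1  3  2  3  4  1  5  1
At index 10 the value is 4.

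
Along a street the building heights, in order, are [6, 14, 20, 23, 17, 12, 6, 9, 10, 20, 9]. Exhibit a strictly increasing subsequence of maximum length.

6, 14, 20, 23

Patience tails give the LIS length; then backtrack through the dp parents:
6 → extends → [6]
14 → extends → [6, 14]
20 → extends → [6, 14, 20]
23 → extends → [6, 14, 20, 23]
17 → replaces 20 → [6, 14, 17, 23]
12 → replaces 14 → [6, 12, 17, 23]
6 → already a tail → [6, 12, 17, 23]
9 → replaces 12 → [6, 9, 17, 23]
10 → replaces 17 → [6, 9, 10, 23]
20 → replaces 23 → [6, 9, 10, 20]
9 → already a tail → [6, 9, 10, 20]
Length 4; one witness is 6, 14, 20, 23.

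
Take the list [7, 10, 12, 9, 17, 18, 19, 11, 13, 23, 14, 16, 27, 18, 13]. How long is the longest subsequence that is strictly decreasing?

Let dp[i] be the longest strictly decreasing subsequence ending at i:
i:      1  2  3  4  5  6  7  8  9 10 11 12 13 14 15
a[i]:   7 10 12  9 17 18 19 11 13 23 14 16 27 18 13
dp:     1  1  1  2  1  1  1  2  2  1  2  2  1  2  3
Maximum is 3.

3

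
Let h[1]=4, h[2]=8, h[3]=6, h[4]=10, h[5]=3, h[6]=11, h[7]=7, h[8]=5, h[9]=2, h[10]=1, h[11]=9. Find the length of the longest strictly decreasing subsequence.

Negate each value so 'decreasing' becomes 'increasing', then run patience tails on the negated sequence:
-4 → extends → [-4]
-8 → replaces -4 → [-8]
-6 → extends → [-8, -6]
-10 → replaces -8 → [-10, -6]
-3 → extends → [-10, -6, -3]
-11 → replaces -10 → [-11, -6, -3]
-7 → replaces -6 → [-11, -7, -3]
-5 → replaces -3 → [-11, -7, -5]
-2 → extends → [-11, -7, -5, -2]
-1 → extends → [-11, -7, -5, -2, -1]
-9 → replaces -7 → [-11, -9, -5, -2, -1]
Five tails, so the longest strictly decreasing subsequence of the original has length 5.

5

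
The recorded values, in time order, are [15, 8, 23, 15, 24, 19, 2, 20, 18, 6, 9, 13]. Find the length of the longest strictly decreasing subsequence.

4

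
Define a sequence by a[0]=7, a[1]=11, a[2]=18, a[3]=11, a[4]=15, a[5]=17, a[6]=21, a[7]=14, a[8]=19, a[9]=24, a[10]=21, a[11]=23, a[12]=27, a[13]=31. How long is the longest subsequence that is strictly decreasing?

Let dp[i] be the longest strictly decreasing subsequence ending at i:
i:      0  1  2  3  4  5  6  7  8  9 10 11 12 13
a[i]:   7 11 18 11 15 17 21 14 19 24 21 23 27 31
dp:     1  1  1  2  2  2  1  3  2  1  2  2  1  1
Maximum is 3.

3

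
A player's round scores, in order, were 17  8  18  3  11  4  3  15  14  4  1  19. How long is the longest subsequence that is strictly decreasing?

Let dp[i] be the longest strictly decreasing subsequence ending at i:
i:      1  2  3  4  5  6  7  8  9 10 11 12
a[i]:  17  8 18  3 11  4  3 15 14  4  1 19
dp:     1  2  1  3  2  3  4  2  3  4  5  1
Maximum is 5.

5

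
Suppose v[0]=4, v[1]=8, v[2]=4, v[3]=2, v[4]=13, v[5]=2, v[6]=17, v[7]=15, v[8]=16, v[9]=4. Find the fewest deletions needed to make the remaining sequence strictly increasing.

5

Fewest deletions = n − (longest strictly increasing subsequence).
i:      0  1  2  3  4  5  6  7  8  9
v[i]:   4  8  4  2 13  2 17 15 16  4
dp:     1  2  1  1  3  1  4  4  5  2
max dp = 5, so deletions = 10 − 5 = 5.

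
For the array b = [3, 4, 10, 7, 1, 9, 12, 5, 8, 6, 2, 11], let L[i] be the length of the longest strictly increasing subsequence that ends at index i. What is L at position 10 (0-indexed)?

2

dp[i] = 1 + max{dp[j] : j<i, b[j]<b[i]} (or 1 if no such j):
i:      0  1  2  3  4  5  6  7  8  9 10 11
b[i]:   3  4 10  7  1  9 12  5  8  6  2 11
dp:     1  2  3  3  1  4  5  3  4  4  2  5
At index 10 the value is 2.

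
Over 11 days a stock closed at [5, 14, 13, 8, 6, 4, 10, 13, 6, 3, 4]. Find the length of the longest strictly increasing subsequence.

Track the smallest tail for each achievable length (strict):
5 → extends → [5]
14 → extends → [5, 14]
13 → replaces 14 → [5, 13]
8 → replaces 13 → [5, 8]
6 → replaces 8 → [5, 6]
4 → replaces 5 → [4, 6]
10 → extends → [4, 6, 10]
13 → extends → [4, 6, 10, 13]
6 → already a tail → [4, 6, 10, 13]
3 → replaces 4 → [3, 6, 10, 13]
4 → replaces 6 → [3, 4, 10, 13]
Four tails, so the longest strictly increasing subsequence has length 4 (e.g. 5, 8, 10, 13).

4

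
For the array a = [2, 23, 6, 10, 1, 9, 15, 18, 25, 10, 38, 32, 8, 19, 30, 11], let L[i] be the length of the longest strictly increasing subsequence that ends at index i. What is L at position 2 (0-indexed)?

2

dp[i] = 1 + max{dp[j] : j<i, a[j]<a[i]} (or 1 if no such j):
i:      0  1  2  3  4  5  6  7  8  9 10 11 12 13 14 15
a[i]:   2 23  6 10  1  9 15 18 25 10 38 32  8 19 30 11
dp:     1  2  2  3  1  3  4  5  6  4  7  7  3  6  7  5
At index 2 the value is 2.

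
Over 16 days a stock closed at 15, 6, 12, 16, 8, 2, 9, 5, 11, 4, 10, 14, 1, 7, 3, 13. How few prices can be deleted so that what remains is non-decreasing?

Fewest deletions = n − (longest non-decreasing subsequence).
i:      1  2  3  4  5  6  7  8  9 10 11 12 13 14 15 16
a[i]:  15  6 12 16  8  2  9  5 11  4 10 14  1  7  3 13
dp:     1  1  2  3  2  1  3  2  4  2  4  5  1  3  2  5
max dp = 5, so deletions = 16 − 5 = 11.

11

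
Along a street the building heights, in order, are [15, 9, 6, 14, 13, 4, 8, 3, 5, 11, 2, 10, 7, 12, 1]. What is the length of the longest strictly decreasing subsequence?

7

Negate each value so 'decreasing' becomes 'increasing', then run patience tails on the negated sequence:
-15 → extends → [-15]
-9 → extends → [-15, -9]
-6 → extends → [-15, -9, -6]
-14 → replaces -9 → [-15, -14, -6]
-13 → replaces -6 → [-15, -14, -13]
-4 → extends → [-15, -14, -13, -4]
-8 → replaces -4 → [-15, -14, -13, -8]
-3 → extends → [-15, -14, -13, -8, -3]
-5 → replaces -3 → [-15, -14, -13, -8, -5]
-11 → replaces -8 → [-15, -14, -13, -11, -5]
-2 → extends → [-15, -14, -13, -11, -5, -2]
-10 → replaces -5 → [-15, -14, -13, -11, -10, -2]
-7 → replaces -2 → [-15, -14, -13, -11, -10, -7]
-12 → replaces -11 → [-15, -14, -13, -12, -10, -7]
-1 → extends → [-15, -14, -13, -12, -10, -7, -1]
Seven tails, so the longest strictly decreasing subsequence of the original has length 7.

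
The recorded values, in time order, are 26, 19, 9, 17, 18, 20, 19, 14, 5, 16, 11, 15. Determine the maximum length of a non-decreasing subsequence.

4

Track the smallest tail for each achievable length (allowing ties):
26 → extends → [26]
19 → replaces 26 → [19]
9 → replaces 19 → [9]
17 → extends → [9, 17]
18 → extends → [9, 17, 18]
20 → extends → [9, 17, 18, 20]
19 → replaces 20 → [9, 17, 18, 19]
14 → replaces 17 → [9, 14, 18, 19]
5 → replaces 9 → [5, 14, 18, 19]
16 → replaces 18 → [5, 14, 16, 19]
11 → replaces 14 → [5, 11, 16, 19]
15 → replaces 16 → [5, 11, 15, 19]
Four tails, so the longest non-decreasing subsequence has length 4 (e.g. 9, 17, 18, 20).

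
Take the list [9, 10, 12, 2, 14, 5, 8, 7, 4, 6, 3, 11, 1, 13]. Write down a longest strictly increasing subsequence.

2, 5, 8, 11, 13

Patience tails give the LIS length; then backtrack through the dp parents:
9 → extends → [9]
10 → extends → [9, 10]
12 → extends → [9, 10, 12]
2 → replaces 9 → [2, 10, 12]
14 → extends → [2, 10, 12, 14]
5 → replaces 10 → [2, 5, 12, 14]
8 → replaces 12 → [2, 5, 8, 14]
7 → replaces 8 → [2, 5, 7, 14]
4 → replaces 5 → [2, 4, 7, 14]
6 → replaces 7 → [2, 4, 6, 14]
3 → replaces 4 → [2, 3, 6, 14]
11 → replaces 14 → [2, 3, 6, 11]
1 → replaces 2 → [1, 3, 6, 11]
13 → extends → [1, 3, 6, 11, 13]
Length 5; one witness is 2, 5, 8, 11, 13.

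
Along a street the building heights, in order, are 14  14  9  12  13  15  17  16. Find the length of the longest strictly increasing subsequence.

Track the smallest tail for each achievable length (strict):
14 → extends → [14]
14 → already a tail → [14]
9 → replaces 14 → [9]
12 → extends → [9, 12]
13 → extends → [9, 12, 13]
15 → extends → [9, 12, 13, 15]
17 → extends → [9, 12, 13, 15, 17]
16 → replaces 17 → [9, 12, 13, 15, 16]
Five tails, so the longest strictly increasing subsequence has length 5 (e.g. 9, 12, 13, 15, 17).

5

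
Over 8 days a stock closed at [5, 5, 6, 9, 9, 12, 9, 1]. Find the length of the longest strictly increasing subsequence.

Track the smallest tail for each achievable length (strict):
5 → extends → [5]
5 → already a tail → [5]
6 → extends → [5, 6]
9 → extends → [5, 6, 9]
9 → already a tail → [5, 6, 9]
12 → extends → [5, 6, 9, 12]
9 → already a tail → [5, 6, 9, 12]
1 → replaces 5 → [1, 6, 9, 12]
Four tails, so the longest strictly increasing subsequence has length 4 (e.g. 5, 6, 9, 12).

4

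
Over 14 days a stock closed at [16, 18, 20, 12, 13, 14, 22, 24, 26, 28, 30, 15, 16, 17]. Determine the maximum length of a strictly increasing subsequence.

Track the smallest tail for each achievable length (strict):
16 → extends → [16]
18 → extends → [16, 18]
20 → extends → [16, 18, 20]
12 → replaces 16 → [12, 18, 20]
13 → replaces 18 → [12, 13, 20]
14 → replaces 20 → [12, 13, 14]
22 → extends → [12, 13, 14, 22]
24 → extends → [12, 13, 14, 22, 24]
26 → extends → [12, 13, 14, 22, 24, 26]
28 → extends → [12, 13, 14, 22, 24, 26, 28]
30 → extends → [12, 13, 14, 22, 24, 26, 28, 30]
15 → replaces 22 → [12, 13, 14, 15, 24, 26, 28, 30]
16 → replaces 24 → [12, 13, 14, 15, 16, 26, 28, 30]
17 → replaces 26 → [12, 13, 14, 15, 16, 17, 28, 30]
Eight tails, so the longest strictly increasing subsequence has length 8 (e.g. 16, 18, 20, 22, 24, 26, 28, 30).

8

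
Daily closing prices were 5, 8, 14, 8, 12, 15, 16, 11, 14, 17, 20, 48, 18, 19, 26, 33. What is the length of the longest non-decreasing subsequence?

Track the smallest tail for each achievable length (allowing ties):
5 → extends → [5]
8 → extends → [5, 8]
14 → extends → [5, 8, 14]
8 → replaces 14 → [5, 8, 8]
12 → extends → [5, 8, 8, 12]
15 → extends → [5, 8, 8, 12, 15]
16 → extends → [5, 8, 8, 12, 15, 16]
11 → replaces 12 → [5, 8, 8, 11, 15, 16]
14 → replaces 15 → [5, 8, 8, 11, 14, 16]
17 → extends → [5, 8, 8, 11, 14, 16, 17]
20 → extends → [5, 8, 8, 11, 14, 16, 17, 20]
48 → extends → [5, 8, 8, 11, 14, 16, 17, 20, 48]
18 → replaces 20 → [5, 8, 8, 11, 14, 16, 17, 18, 48]
19 → replaces 48 → [5, 8, 8, 11, 14, 16, 17, 18, 19]
26 → extends → [5, 8, 8, 11, 14, 16, 17, 18, 19, 26]
33 → extends → [5, 8, 8, 11, 14, 16, 17, 18, 19, 26, 33]
Eleven tails, so the longest non-decreasing subsequence has length 11 (e.g. 5, 8, 8, 12, 15, 16, 17, 18, 19, 26, 33).

11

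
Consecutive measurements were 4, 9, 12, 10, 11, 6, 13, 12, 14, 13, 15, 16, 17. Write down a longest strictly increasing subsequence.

Patience tails give the LIS length; then backtrack through the dp parents:
4 → extends → [4]
9 → extends → [4, 9]
12 → extends → [4, 9, 12]
10 → replaces 12 → [4, 9, 10]
11 → extends → [4, 9, 10, 11]
6 → replaces 9 → [4, 6, 10, 11]
13 → extends → [4, 6, 10, 11, 13]
12 → replaces 13 → [4, 6, 10, 11, 12]
14 → extends → [4, 6, 10, 11, 12, 14]
13 → replaces 14 → [4, 6, 10, 11, 12, 13]
15 → extends → [4, 6, 10, 11, 12, 13, 15]
16 → extends → [4, 6, 10, 11, 12, 13, 15, 16]
17 → extends → [4, 6, 10, 11, 12, 13, 15, 16, 17]
Length 9; one witness is 4, 9, 10, 11, 13, 14, 15, 16, 17.

4, 9, 10, 11, 13, 14, 15, 16, 17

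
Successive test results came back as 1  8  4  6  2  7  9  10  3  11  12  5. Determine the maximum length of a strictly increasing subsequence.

8

Track the smallest tail for each achievable length (strict):
1 → extends → [1]
8 → extends → [1, 8]
4 → replaces 8 → [1, 4]
6 → extends → [1, 4, 6]
2 → replaces 4 → [1, 2, 6]
7 → extends → [1, 2, 6, 7]
9 → extends → [1, 2, 6, 7, 9]
10 → extends → [1, 2, 6, 7, 9, 10]
3 → replaces 6 → [1, 2, 3, 7, 9, 10]
11 → extends → [1, 2, 3, 7, 9, 10, 11]
12 → extends → [1, 2, 3, 7, 9, 10, 11, 12]
5 → replaces 7 → [1, 2, 3, 5, 9, 10, 11, 12]
Eight tails, so the longest strictly increasing subsequence has length 8 (e.g. 1, 4, 6, 7, 9, 10, 11, 12).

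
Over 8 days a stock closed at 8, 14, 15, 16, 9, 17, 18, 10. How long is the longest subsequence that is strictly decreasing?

Negate each value so 'decreasing' becomes 'increasing', then run patience tails on the negated sequence:
-8 → extends → [-8]
-14 → replaces -8 → [-14]
-15 → replaces -14 → [-15]
-16 → replaces -15 → [-16]
-9 → extends → [-16, -9]
-17 → replaces -16 → [-17, -9]
-18 → replaces -17 → [-18, -9]
-10 → replaces -9 → [-18, -10]
Two tails, so the longest strictly decreasing subsequence of the original has length 2.

2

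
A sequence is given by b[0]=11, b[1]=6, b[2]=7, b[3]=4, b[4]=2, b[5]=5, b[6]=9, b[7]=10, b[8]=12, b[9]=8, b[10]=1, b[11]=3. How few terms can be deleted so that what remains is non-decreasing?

7

Fewest deletions = n − (longest non-decreasing subsequence).
Patience tails:
11 → extends → [11]
6 → replaces 11 → [6]
7 → extends → [6, 7]
4 → replaces 6 → [4, 7]
2 → replaces 4 → [2, 7]
5 → replaces 7 → [2, 5]
9 → extends → [2, 5, 9]
10 → extends → [2, 5, 9, 10]
12 → extends → [2, 5, 9, 10, 12]
8 → replaces 9 → [2, 5, 8, 10, 12]
1 → replaces 2 → [1, 5, 8, 10, 12]
3 → replaces 5 → [1, 3, 8, 10, 12]
Longest non-decreasing subsequence has length 5, so deletions = 12 − 5 = 7.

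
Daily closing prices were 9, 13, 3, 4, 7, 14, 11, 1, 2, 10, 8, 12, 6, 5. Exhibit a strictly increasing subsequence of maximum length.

3, 4, 7, 11, 12

Patience tails give the LIS length; then backtrack through the dp parents:
9 → extends → [9]
13 → extends → [9, 13]
3 → replaces 9 → [3, 13]
4 → replaces 13 → [3, 4]
7 → extends → [3, 4, 7]
14 → extends → [3, 4, 7, 14]
11 → replaces 14 → [3, 4, 7, 11]
1 → replaces 3 → [1, 4, 7, 11]
2 → replaces 4 → [1, 2, 7, 11]
10 → replaces 11 → [1, 2, 7, 10]
8 → replaces 10 → [1, 2, 7, 8]
12 → extends → [1, 2, 7, 8, 12]
6 → replaces 7 → [1, 2, 6, 8, 12]
5 → replaces 6 → [1, 2, 5, 8, 12]
Length 5; one witness is 3, 4, 7, 11, 12.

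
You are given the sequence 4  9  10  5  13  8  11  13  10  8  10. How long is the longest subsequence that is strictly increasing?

Let dp[i] be the length of the longest such subsequence ending at index i:
i:      1  2  3  4  5  6  7  8  9 10 11
a[i]:   4  9 10  5 13  8 11 13 10  8 10
dp:     1  2  3  2  4  3  4  5  4  3  4
Maximum dp value is 5.

5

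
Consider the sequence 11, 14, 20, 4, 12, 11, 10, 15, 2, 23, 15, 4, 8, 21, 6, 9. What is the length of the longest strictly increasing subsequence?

Let dp[i] be the length of the longest such subsequence ending at index i:
i:      1  2  3  4  5  6  7  8  9 10 11 12 13 14 15 16
a[i]:  11 14 20  4 12 11 10 15  2 23 15  4  8 21  6  9
dp:     1  2  3  1  2  2  2  3  1  4  3  2  3  4  3  4
Maximum dp value is 4.

4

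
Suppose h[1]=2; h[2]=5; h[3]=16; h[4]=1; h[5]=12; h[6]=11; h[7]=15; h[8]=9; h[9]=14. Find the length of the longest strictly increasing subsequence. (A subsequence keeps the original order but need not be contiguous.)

4

Let dp[i] be the length of the longest such subsequence ending at index i:
i:      1  2  3  4  5  6  7  8  9
h[i]:   2  5 16  1 12 11 15  9 14
dp:     1  2  3  1  3  3  4  3  4
Maximum dp value is 4.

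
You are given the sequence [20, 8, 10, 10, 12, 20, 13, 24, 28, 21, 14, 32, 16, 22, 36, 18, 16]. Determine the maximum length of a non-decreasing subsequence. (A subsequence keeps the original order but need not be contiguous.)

Let dp[i] be the length of the longest such subsequence ending at index i:
i:      1  2  3  4  5  6  7  8  9 10 11 12 13 14 15 16 17
a[i]:  20  8 10 10 12 20 13 24 28 21 14 32 16 22 36 18 16
dp:     1  1  2  3  4  5  5  6  7  6  6  8  7  8  9  8  8
Maximum dp value is 9.

9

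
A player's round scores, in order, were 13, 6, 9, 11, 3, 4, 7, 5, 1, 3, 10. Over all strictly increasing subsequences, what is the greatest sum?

Let S[i] be the best sum of a strictly increasing subsequence ending at i:
i:      1  2  3  4  5  6  7  8  9 10 11
a[i]:  13  6  9 11  3  4  7  5  1  3 10
S:     13  6 15 26  3  7 14 12  1  4 25
Maximum is 26 (e.g. 6 + 9 + 11).

26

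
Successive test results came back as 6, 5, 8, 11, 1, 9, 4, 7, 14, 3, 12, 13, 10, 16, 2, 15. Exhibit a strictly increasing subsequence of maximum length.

6, 8, 11, 12, 13, 16

Patience tails give the LIS length; then backtrack through the dp parents:
6 → extends → [6]
5 → replaces 6 → [5]
8 → extends → [5, 8]
11 → extends → [5, 8, 11]
1 → replaces 5 → [1, 8, 11]
9 → replaces 11 → [1, 8, 9]
4 → replaces 8 → [1, 4, 9]
7 → replaces 9 → [1, 4, 7]
14 → extends → [1, 4, 7, 14]
3 → replaces 4 → [1, 3, 7, 14]
12 → replaces 14 → [1, 3, 7, 12]
13 → extends → [1, 3, 7, 12, 13]
10 → replaces 12 → [1, 3, 7, 10, 13]
16 → extends → [1, 3, 7, 10, 13, 16]
2 → replaces 3 → [1, 2, 7, 10, 13, 16]
15 → replaces 16 → [1, 2, 7, 10, 13, 15]
Length 6; one witness is 6, 8, 11, 12, 13, 16.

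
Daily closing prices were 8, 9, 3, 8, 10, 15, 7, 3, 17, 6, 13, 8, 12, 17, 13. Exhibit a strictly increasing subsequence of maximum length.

8, 9, 10, 15, 17

Patience tails give the LIS length; then backtrack through the dp parents:
8 → extends → [8]
9 → extends → [8, 9]
3 → replaces 8 → [3, 9]
8 → replaces 9 → [3, 8]
10 → extends → [3, 8, 10]
15 → extends → [3, 8, 10, 15]
7 → replaces 8 → [3, 7, 10, 15]
3 → already a tail → [3, 7, 10, 15]
17 → extends → [3, 7, 10, 15, 17]
6 → replaces 7 → [3, 6, 10, 15, 17]
13 → replaces 15 → [3, 6, 10, 13, 17]
8 → replaces 10 → [3, 6, 8, 13, 17]
12 → replaces 13 → [3, 6, 8, 12, 17]
17 → already a tail → [3, 6, 8, 12, 17]
13 → replaces 17 → [3, 6, 8, 12, 13]
Length 5; one witness is 8, 9, 10, 15, 17.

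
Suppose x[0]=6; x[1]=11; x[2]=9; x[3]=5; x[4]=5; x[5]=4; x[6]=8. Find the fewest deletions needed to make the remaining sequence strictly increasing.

5

Fewest deletions = n − (longest strictly increasing subsequence).
Patience tails:
6 → extends → [6]
11 → extends → [6, 11]
9 → replaces 11 → [6, 9]
5 → replaces 6 → [5, 9]
5 → already a tail → [5, 9]
4 → replaces 5 → [4, 9]
8 → replaces 9 → [4, 8]
Longest strictly increasing subsequence has length 2, so deletions = 7 − 2 = 5.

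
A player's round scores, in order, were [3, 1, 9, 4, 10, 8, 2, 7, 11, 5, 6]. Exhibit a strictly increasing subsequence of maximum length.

3, 9, 10, 11

Patience tails give the LIS length; then backtrack through the dp parents:
3 → extends → [3]
1 → replaces 3 → [1]
9 → extends → [1, 9]
4 → replaces 9 → [1, 4]
10 → extends → [1, 4, 10]
8 → replaces 10 → [1, 4, 8]
2 → replaces 4 → [1, 2, 8]
7 → replaces 8 → [1, 2, 7]
11 → extends → [1, 2, 7, 11]
5 → replaces 7 → [1, 2, 5, 11]
6 → replaces 11 → [1, 2, 5, 6]
Length 4; one witness is 3, 9, 10, 11.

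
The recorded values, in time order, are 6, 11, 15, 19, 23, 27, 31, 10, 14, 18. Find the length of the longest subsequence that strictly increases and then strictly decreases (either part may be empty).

inc[i] = longest strictly increasing subsequence ending at i; dec[i] = longest strictly decreasing subsequence starting at i:
i:      1  2  3  4  5  6  7  8  9 10
a[i]:   6 11 15 19 23 27 31 10 14 18
inc:    1  2  3  4  5  6  7  2  3  4
dec:    1  2  2  2  2  2  2  1  1  1
Best peak at i=7 (value 31): inc=7, dec=2, length 7+2−1 = 8.

8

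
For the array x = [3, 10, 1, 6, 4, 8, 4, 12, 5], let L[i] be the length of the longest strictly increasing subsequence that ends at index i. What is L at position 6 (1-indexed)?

3

dp[i] = 1 + max{dp[j] : j<i, x[j]<x[i]} (or 1 if no such j):
i:      1  2  3  4  5  6  7  8  9
x[i]:   3 10  1  6  4  8  4 12  5
dp:     1  2  1  2  2  3  2  4  3
At index 6 the value is 3.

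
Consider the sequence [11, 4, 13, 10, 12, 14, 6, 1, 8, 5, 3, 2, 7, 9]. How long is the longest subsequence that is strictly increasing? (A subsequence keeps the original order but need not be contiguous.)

4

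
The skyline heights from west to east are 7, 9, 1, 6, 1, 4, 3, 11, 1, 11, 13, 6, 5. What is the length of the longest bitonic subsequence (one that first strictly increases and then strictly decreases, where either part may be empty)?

inc[i] = longest strictly increasing subsequence ending at i; dec[i] = longest strictly decreasing subsequence starting at i:
i:      1  2  3  4  5  6  7  8  9 10 11 12 13
a[i]:   7  9  1  6  1  4  3 11  1 11 13  6  5
inc:    1  2  1  2  1  2  2  3  1  3  4  3  3
dec:    5  5  1  4  1  3  2  3  1  3  3  2  1
Best peak at i=2 (value 9): inc=2, dec=5, length 2+5−1 = 6.

6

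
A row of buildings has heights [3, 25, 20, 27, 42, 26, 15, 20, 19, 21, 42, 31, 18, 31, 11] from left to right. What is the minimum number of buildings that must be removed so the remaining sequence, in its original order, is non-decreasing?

Fewest deletions = n − (longest non-decreasing subsequence).
Patience tails:
3 → extends → [3]
25 → extends → [3, 25]
20 → replaces 25 → [3, 20]
27 → extends → [3, 20, 27]
42 → extends → [3, 20, 27, 42]
26 → replaces 27 → [3, 20, 26, 42]
15 → replaces 20 → [3, 15, 26, 42]
20 → replaces 26 → [3, 15, 20, 42]
19 → replaces 20 → [3, 15, 19, 42]
21 → replaces 42 → [3, 15, 19, 21]
42 → extends → [3, 15, 19, 21, 42]
31 → replaces 42 → [3, 15, 19, 21, 31]
18 → replaces 19 → [3, 15, 18, 21, 31]
31 → extends → [3, 15, 18, 21, 31, 31]
11 → replaces 15 → [3, 11, 18, 21, 31, 31]
Longest non-decreasing subsequence has length 6, so deletions = 15 − 6 = 9.

9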